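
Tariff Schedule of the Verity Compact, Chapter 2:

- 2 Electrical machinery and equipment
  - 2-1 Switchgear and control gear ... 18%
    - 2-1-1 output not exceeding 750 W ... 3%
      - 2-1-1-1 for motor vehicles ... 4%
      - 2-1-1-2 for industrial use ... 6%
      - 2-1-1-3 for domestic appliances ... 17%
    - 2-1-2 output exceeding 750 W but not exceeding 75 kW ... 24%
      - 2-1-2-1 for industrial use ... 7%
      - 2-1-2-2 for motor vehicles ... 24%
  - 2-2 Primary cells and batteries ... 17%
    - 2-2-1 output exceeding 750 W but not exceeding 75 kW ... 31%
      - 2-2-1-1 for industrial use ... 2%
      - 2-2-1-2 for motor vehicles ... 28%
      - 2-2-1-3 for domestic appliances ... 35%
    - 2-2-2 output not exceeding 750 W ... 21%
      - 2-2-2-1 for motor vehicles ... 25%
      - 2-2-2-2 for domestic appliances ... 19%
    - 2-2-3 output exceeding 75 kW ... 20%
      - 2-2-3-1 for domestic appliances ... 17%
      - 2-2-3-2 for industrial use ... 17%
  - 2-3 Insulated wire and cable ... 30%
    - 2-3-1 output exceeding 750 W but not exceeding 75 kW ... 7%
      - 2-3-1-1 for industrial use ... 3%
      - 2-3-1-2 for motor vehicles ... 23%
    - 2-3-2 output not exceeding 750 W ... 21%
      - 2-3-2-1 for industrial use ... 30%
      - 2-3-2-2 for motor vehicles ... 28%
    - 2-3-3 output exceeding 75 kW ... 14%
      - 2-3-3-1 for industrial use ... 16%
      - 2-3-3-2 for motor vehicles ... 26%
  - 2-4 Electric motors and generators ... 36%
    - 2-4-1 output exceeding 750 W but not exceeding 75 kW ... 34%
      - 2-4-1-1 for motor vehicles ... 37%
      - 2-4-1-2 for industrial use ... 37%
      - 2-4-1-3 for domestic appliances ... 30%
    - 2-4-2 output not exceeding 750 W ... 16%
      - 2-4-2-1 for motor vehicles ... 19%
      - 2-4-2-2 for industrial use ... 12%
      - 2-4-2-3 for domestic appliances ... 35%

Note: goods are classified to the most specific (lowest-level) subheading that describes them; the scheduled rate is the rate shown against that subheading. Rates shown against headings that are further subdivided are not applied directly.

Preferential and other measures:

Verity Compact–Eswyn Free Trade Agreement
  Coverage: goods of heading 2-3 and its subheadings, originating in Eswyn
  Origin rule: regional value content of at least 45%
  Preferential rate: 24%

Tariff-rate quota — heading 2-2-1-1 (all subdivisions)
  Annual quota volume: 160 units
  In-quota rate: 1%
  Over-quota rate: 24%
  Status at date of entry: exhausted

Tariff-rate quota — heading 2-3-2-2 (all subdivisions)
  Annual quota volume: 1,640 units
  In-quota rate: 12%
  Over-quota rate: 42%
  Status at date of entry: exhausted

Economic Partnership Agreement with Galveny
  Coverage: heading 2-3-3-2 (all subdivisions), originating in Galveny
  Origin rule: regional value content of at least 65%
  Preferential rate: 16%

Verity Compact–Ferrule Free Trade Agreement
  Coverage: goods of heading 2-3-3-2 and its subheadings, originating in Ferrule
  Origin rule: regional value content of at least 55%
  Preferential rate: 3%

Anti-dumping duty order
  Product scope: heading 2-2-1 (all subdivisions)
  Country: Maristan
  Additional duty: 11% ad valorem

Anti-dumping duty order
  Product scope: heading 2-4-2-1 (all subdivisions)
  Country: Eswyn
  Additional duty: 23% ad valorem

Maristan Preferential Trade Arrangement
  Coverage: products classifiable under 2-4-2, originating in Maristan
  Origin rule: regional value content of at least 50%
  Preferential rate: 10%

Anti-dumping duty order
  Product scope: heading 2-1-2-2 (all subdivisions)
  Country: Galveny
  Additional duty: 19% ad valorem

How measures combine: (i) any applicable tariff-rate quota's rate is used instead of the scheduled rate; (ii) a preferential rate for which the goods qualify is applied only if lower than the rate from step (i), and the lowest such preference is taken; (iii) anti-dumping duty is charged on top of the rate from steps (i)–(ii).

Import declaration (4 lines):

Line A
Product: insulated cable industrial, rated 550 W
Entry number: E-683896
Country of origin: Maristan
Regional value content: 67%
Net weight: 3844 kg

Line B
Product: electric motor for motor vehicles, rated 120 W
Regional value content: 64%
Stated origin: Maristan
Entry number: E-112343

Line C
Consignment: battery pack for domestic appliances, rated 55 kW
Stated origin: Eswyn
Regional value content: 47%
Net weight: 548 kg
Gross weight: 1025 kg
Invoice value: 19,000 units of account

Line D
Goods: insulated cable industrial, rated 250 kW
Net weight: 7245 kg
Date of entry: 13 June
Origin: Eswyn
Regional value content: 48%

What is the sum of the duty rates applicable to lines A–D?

91%

Line A: insulated cable → 2-3; rated 550 W → 2-3-2; industrial → 2-3-2-1. Scheduled 30%. Maristan agreement on 2-4-2: 2-3-2-1 not covered. → 30%.
Line B: electric motor → 2-4; rated 120 W → 2-4-2; for motor vehicles → 2-4-2-1. Scheduled 19%. Maristan agreement on 2-4-2: RVC ≥ 50% → 10% available; preferential 10%. → 10%.
Line C: battery pack → 2-2; rated 55 kW → 2-2-1; for domestic appliances → 2-2-1-3. Scheduled 35%. Eswyn agreement on 2-3: 2-2-1-3 not covered. → 35%.
Line D: insulated cable → 2-3; rated 250 kW → 2-3-3; industrial → 2-3-3-1. Scheduled 16%. Eswyn agreement on 2-3: RVC ≥ 45% → 24% available; preference 24% not lower than 16% → no reduction. → 16%.
Sum: 30% + 10% + 35% + 16% = 91%.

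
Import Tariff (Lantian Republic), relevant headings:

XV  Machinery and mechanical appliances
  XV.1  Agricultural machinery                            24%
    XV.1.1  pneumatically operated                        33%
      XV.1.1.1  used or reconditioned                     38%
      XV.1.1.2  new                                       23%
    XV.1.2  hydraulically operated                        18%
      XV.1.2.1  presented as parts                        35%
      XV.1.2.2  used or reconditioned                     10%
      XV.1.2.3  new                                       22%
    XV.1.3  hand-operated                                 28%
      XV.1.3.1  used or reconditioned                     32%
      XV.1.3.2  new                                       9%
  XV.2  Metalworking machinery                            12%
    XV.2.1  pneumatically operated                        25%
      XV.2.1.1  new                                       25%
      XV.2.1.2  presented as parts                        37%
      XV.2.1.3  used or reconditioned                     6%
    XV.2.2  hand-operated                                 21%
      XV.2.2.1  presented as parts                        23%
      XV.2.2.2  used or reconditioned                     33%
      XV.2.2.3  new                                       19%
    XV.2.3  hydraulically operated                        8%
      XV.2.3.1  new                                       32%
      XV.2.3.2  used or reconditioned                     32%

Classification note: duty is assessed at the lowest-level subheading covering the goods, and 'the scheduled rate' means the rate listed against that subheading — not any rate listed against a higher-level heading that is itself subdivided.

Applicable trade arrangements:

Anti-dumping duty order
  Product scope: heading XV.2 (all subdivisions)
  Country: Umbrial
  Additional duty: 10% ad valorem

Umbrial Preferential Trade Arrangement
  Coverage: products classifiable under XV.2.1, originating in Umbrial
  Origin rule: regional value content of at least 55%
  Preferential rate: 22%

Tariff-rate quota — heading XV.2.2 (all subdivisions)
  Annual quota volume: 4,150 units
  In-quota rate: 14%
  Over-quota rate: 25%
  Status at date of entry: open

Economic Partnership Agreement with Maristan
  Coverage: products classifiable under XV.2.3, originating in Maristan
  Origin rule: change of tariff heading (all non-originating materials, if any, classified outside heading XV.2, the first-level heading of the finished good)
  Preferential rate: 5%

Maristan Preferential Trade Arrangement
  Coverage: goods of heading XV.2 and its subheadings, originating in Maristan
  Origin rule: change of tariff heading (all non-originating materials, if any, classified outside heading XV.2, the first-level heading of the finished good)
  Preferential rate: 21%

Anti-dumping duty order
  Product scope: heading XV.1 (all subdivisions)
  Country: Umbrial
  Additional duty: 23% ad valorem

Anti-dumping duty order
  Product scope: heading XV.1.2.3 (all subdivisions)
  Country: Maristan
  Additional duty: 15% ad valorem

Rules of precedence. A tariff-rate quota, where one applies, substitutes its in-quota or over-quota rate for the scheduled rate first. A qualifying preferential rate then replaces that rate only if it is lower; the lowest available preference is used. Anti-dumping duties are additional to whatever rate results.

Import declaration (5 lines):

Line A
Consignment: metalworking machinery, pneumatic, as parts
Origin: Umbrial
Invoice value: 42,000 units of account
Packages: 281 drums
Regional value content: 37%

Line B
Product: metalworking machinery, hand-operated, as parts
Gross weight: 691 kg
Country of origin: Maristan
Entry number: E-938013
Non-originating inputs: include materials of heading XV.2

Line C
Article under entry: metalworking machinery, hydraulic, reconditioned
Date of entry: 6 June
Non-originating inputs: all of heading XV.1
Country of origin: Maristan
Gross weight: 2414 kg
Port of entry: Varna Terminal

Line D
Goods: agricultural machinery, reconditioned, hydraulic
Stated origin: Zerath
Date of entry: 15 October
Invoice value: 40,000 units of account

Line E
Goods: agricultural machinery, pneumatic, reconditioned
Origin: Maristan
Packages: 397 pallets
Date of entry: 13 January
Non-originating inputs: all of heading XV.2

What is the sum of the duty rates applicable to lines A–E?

Line A: metalworking → XV.2; pneumatic → XV.2.1; as parts → XV.2.1.2. Scheduled 37%. Umbrial agreement on XV.2.1: RVC < 55%; anti-dumping (Umbrial, XV.2): +10%; total 37% + 10% = 47%. → 47%.
Line B: metalworking → XV.2; hand-operated → XV.2.2; as parts → XV.2.2.1. Scheduled 23%. quota on XV.2.2 open → in-quota 14%; Maristan agreement on XV.2.3: XV.2.2.1 not covered; Maristan agreement on XV.2: CTH not met. → 14%.
Line C: metalworking → XV.2; hydraulic → XV.2.3; reconditioned → XV.2.3.2. Scheduled 32%. Maristan agreement on XV.2.3: CTH met → 5% available; Maristan agreement on XV.2: CTH met → 21% available; preferential 5%. → 5%.
Line D: agricultural → XV.1; hydraulic → XV.1.2; reconditioned → XV.1.2.2. Scheduled 10%. No special measure applies. → 10%.
Line E: agricultural → XV.1; pneumatic → XV.1.1; reconditioned → XV.1.1.1. Scheduled 38%. Maristan agreement on XV.2.3: XV.1.1.1 not covered; Maristan agreement on XV.2: XV.1.1.1 not covered. → 38%.
Sum: 47% + 14% + 5% + 10% + 38% = 114%.

114%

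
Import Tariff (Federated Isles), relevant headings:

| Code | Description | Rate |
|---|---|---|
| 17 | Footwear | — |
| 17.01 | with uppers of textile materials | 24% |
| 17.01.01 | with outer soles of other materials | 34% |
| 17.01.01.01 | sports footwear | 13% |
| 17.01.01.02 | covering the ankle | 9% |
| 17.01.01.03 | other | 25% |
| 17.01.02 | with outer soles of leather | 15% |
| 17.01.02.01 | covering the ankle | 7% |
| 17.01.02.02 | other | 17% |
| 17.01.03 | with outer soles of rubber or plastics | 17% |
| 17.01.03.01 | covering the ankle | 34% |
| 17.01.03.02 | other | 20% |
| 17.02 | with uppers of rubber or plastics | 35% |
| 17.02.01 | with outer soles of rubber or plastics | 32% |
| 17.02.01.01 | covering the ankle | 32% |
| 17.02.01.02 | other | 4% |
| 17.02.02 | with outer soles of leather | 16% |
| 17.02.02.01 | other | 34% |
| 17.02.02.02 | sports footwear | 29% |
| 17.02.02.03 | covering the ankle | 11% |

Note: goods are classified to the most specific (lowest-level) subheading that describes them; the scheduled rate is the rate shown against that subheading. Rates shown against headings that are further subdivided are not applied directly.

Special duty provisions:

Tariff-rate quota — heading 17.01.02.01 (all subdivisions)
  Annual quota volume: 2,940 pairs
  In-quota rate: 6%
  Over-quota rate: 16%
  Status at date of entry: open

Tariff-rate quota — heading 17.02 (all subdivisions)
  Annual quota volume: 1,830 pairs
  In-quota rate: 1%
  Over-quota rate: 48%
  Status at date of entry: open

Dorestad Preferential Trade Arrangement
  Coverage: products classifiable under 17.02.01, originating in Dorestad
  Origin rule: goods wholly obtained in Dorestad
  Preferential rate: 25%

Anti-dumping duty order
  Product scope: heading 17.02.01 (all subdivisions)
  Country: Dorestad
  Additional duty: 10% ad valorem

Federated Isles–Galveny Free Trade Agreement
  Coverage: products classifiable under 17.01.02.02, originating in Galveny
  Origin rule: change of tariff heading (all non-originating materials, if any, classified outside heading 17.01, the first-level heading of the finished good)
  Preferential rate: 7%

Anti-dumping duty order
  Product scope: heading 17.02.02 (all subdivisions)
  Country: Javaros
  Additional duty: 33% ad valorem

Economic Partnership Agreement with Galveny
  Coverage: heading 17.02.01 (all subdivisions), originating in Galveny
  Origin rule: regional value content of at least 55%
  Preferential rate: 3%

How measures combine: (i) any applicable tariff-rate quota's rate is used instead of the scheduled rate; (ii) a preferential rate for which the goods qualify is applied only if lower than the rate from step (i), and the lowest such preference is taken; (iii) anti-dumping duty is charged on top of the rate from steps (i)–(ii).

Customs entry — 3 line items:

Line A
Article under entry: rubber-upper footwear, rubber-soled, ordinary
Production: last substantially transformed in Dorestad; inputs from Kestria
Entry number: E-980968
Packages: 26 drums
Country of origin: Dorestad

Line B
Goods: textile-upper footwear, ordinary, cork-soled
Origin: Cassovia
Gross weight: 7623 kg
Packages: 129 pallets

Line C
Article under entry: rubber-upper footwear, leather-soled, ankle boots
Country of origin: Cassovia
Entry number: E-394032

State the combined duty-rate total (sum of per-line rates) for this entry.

37%

Line A: rubber-upper → 17.02; rubber-soled → 17.02.01; ordinary → 17.02.01.02. Scheduled 4%. quota on 17.02 open → in-quota 1%; Dorestad agreement on 17.02.01: not wholly obtained; anti-dumping (Dorestad, 17.02.01): +10%; total 1% + 10% = 11%. → 11%.
Line B: textile-upper → 17.01; cork-soled → 17.01.01; ordinary → 17.01.01.03. Scheduled 25%. No special measure applies. → 25%.
Line C: rubber-upper → 17.02; leather-soled → 17.02.02; ankle boots → 17.02.02.03. Scheduled 11%. quota on 17.02 open → in-quota 1%. → 1%.
Sum: 11% + 25% + 1% = 37%.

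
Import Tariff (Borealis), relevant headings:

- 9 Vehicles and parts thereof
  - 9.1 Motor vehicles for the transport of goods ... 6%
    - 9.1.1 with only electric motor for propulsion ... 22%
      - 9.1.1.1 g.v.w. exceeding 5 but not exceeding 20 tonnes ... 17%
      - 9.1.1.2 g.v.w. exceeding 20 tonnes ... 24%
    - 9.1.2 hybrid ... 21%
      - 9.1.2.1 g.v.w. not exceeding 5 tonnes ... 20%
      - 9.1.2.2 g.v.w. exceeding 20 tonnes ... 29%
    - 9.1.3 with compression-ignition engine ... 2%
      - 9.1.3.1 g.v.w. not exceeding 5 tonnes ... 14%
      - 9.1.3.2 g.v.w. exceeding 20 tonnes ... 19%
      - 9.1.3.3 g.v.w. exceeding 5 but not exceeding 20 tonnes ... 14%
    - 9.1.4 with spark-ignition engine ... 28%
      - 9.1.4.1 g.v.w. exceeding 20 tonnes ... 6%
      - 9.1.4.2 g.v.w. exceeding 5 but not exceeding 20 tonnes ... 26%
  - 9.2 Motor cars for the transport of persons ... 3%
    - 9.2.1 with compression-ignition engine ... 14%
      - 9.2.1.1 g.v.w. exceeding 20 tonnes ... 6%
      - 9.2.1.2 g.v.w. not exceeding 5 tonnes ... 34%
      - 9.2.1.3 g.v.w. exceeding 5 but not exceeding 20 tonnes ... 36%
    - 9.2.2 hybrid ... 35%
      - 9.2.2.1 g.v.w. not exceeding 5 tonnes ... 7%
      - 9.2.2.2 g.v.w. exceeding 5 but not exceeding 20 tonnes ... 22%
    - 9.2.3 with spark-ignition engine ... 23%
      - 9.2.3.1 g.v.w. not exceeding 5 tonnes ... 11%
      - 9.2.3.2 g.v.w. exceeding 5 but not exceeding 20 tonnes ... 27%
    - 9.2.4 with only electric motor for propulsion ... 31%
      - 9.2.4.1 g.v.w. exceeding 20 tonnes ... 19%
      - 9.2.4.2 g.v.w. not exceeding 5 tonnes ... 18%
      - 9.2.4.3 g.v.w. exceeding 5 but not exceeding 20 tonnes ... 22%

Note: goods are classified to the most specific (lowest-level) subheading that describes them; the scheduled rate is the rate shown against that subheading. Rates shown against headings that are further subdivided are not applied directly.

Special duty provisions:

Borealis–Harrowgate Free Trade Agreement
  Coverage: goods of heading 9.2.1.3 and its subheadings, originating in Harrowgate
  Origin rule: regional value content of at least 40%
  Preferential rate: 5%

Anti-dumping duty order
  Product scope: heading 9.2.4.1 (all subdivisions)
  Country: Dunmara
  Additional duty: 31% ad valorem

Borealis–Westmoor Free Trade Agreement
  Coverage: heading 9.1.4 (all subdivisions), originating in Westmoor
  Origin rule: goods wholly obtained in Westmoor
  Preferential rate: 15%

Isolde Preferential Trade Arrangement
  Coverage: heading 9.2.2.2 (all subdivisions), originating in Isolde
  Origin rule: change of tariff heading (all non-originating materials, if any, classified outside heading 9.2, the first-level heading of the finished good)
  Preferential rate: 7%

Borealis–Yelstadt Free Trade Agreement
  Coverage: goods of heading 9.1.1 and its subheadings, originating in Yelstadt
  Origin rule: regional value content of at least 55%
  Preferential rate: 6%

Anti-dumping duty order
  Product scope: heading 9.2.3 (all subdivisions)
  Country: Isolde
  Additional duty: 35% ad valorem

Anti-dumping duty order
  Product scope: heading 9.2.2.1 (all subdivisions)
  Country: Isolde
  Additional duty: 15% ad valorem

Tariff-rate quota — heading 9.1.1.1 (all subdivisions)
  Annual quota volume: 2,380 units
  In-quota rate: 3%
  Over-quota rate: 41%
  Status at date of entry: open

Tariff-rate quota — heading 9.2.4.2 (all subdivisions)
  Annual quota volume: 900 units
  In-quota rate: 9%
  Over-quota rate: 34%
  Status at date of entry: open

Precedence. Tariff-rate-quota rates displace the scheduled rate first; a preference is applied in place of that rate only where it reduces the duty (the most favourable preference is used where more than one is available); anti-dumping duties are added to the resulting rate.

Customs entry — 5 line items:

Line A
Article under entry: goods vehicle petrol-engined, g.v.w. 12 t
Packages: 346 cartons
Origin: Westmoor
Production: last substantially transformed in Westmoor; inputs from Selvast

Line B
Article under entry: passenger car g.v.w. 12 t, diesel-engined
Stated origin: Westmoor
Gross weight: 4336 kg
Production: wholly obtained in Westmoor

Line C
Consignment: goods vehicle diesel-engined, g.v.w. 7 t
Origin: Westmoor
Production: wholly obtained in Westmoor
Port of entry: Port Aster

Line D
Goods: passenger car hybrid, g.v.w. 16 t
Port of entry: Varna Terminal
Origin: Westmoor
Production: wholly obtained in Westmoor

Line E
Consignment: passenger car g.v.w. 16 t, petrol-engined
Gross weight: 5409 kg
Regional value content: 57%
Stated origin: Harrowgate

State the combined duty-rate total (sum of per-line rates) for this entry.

Line A: goods vehicle → 9.1; petrol-engined → 9.1.4; g.v.w. 12 t → 9.1.4.2. Scheduled 26%. Westmoor agreement on 9.1.4: not wholly obtained. → 26%.
Line B: passenger car → 9.2; diesel-engined → 9.2.1; g.v.w. 12 t → 9.2.1.3. Scheduled 36%. Westmoor agreement on 9.1.4: 9.2.1.3 not covered. → 36%.
Line C: goods vehicle → 9.1; diesel-engined → 9.1.3; g.v.w. 7 t → 9.1.3.3. Scheduled 14%. Westmoor agreement on 9.1.4: 9.1.3.3 not covered. → 14%.
Line D: passenger car → 9.2; hybrid → 9.2.2; g.v.w. 16 t → 9.2.2.2. Scheduled 22%. Westmoor agreement on 9.1.4: 9.2.2.2 not covered. → 22%.
Line E: passenger car → 9.2; petrol-engined → 9.2.3; g.v.w. 16 t → 9.2.3.2. Scheduled 27%. Harrowgate agreement on 9.2.1.3: 9.2.3.2 not covered. → 27%.
Sum: 26% + 36% + 14% + 22% + 27% = 125%.

125%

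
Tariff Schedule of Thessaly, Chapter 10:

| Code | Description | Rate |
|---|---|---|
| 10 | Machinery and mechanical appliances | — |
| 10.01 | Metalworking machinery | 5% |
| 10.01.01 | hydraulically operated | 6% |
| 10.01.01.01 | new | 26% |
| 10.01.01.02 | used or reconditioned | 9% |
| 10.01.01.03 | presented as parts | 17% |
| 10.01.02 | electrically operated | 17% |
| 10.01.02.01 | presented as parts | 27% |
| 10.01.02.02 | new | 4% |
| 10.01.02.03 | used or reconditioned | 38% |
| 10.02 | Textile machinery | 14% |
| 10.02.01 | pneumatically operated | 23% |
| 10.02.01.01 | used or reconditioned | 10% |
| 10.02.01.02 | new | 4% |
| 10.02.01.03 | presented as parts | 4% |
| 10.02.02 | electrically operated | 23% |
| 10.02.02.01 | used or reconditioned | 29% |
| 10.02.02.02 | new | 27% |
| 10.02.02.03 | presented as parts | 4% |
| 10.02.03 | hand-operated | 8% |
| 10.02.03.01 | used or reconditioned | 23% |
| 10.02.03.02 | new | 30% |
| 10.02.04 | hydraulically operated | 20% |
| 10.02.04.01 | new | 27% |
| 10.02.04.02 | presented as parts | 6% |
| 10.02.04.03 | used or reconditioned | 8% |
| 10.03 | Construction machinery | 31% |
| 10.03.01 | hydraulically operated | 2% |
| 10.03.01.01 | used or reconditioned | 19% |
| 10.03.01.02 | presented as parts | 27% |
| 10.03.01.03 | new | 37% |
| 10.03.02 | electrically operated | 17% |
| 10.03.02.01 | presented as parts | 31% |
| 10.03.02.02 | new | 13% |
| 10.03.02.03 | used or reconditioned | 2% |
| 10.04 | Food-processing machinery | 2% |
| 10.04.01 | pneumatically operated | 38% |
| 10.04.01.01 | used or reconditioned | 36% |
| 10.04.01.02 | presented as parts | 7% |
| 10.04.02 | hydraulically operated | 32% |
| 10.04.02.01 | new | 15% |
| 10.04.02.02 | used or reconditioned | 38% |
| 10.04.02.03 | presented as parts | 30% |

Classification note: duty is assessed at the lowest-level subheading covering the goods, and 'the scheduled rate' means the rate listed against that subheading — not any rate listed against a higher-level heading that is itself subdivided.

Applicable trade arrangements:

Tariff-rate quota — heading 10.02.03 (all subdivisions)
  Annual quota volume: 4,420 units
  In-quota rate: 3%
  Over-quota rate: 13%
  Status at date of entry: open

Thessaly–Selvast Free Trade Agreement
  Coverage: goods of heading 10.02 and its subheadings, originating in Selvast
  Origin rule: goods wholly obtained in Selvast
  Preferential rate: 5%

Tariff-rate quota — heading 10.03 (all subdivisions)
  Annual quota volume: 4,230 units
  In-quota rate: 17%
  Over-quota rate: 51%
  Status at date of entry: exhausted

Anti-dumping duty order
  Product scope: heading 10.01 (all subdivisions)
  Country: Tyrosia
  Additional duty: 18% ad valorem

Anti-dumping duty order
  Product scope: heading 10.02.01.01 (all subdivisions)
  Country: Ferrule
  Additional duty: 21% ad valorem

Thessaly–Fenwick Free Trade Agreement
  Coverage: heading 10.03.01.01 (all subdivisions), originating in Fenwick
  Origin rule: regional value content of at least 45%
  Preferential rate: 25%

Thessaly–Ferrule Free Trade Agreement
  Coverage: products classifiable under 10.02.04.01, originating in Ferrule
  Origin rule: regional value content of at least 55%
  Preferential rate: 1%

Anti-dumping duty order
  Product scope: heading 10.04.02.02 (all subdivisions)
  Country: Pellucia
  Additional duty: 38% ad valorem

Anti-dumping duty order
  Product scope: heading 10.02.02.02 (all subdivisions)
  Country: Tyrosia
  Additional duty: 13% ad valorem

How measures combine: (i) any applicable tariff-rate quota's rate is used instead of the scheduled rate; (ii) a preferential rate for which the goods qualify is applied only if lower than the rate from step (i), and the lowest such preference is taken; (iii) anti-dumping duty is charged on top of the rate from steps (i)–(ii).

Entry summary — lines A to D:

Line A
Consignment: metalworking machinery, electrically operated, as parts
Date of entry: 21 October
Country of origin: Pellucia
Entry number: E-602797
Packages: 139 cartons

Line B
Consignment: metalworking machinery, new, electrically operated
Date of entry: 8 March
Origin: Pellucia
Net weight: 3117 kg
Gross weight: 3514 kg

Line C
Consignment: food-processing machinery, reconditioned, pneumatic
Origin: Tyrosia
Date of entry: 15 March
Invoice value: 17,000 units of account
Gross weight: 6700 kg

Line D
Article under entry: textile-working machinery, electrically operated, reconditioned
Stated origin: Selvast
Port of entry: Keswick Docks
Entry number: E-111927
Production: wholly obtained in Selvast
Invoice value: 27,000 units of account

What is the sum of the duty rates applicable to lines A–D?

Line A: metalworking → 10.01; electrically operated → 10.01.02; as parts → 10.01.02.01. Scheduled 27%. No special measure applies. → 27%.
Line B: metalworking → 10.01; electrically operated → 10.01.02; new → 10.01.02.02. Scheduled 4%. No special measure applies. → 4%.
Line C: food-processing → 10.04; pneumatic → 10.04.01; reconditioned → 10.04.01.01. Scheduled 36%. No special measure applies. → 36%.
Line D: textile-working → 10.02; electrically operated → 10.02.02; reconditioned → 10.02.02.01. Scheduled 29%. Selvast agreement on 10.02: wholly obtained → 5% available; preferential 5%. → 5%.
Sum: 27% + 4% + 36% + 5% = 72%.

72%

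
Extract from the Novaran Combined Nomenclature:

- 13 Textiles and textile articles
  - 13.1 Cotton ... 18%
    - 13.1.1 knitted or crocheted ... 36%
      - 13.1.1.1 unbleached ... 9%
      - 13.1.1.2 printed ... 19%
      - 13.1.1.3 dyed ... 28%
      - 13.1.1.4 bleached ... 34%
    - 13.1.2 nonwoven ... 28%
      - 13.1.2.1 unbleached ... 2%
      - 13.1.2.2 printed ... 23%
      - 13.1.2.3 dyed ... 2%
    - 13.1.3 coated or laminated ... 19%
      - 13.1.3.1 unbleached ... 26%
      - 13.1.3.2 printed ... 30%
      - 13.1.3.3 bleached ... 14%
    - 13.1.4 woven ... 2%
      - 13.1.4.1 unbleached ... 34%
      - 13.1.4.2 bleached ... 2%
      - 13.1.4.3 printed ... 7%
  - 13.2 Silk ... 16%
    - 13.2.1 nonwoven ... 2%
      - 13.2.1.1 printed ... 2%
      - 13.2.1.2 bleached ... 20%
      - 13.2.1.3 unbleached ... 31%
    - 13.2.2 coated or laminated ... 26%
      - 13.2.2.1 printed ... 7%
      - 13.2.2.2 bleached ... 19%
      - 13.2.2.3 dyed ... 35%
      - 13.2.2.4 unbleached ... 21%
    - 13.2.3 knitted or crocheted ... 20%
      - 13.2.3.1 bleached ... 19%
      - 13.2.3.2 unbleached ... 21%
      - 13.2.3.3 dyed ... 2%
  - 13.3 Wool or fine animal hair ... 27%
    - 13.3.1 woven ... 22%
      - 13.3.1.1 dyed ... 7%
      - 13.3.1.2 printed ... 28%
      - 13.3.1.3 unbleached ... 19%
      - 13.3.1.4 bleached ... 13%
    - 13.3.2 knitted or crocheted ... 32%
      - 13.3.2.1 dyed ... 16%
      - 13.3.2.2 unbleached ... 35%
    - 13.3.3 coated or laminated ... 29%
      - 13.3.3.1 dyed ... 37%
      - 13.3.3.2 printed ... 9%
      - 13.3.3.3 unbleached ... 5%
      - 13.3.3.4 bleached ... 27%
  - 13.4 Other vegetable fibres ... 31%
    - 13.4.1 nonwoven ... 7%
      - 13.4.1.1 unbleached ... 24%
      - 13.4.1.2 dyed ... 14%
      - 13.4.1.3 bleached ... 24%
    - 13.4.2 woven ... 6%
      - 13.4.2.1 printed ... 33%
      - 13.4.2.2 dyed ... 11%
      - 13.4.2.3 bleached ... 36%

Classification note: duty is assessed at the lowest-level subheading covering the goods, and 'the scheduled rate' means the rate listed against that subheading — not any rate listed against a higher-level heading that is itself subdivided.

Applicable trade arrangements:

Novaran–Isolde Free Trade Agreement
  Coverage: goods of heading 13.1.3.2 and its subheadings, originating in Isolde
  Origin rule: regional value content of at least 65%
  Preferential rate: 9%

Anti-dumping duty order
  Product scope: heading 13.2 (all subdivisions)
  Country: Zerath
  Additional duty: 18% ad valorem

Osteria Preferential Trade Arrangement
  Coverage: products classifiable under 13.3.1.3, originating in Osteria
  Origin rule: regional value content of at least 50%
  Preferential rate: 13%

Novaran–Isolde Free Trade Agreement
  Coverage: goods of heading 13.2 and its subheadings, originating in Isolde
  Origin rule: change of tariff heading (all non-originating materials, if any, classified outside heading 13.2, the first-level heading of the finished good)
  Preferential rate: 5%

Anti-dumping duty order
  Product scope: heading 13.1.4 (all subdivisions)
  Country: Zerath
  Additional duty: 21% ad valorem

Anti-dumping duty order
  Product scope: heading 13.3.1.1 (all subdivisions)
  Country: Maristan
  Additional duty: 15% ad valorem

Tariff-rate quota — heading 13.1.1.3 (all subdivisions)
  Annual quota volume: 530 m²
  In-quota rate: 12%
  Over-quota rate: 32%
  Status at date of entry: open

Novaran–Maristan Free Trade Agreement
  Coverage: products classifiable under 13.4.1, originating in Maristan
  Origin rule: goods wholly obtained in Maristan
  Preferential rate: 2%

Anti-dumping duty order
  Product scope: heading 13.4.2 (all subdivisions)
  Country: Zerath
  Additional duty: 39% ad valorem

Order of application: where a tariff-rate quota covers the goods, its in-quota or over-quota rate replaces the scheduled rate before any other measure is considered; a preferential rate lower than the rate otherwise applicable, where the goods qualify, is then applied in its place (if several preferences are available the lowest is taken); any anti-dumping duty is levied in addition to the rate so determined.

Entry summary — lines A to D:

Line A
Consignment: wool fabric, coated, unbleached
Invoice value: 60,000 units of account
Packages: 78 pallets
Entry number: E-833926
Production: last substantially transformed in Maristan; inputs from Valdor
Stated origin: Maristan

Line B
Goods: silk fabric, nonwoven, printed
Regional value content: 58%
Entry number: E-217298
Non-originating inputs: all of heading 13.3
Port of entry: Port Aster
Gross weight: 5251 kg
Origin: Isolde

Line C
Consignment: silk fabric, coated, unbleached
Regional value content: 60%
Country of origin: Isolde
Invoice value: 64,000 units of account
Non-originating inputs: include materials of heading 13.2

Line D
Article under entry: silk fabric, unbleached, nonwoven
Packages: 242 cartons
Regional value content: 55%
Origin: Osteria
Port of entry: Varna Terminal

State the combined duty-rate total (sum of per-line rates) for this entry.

Line A: wool → 13.3; coated → 13.3.3; unbleached → 13.3.3.3. Scheduled 5%. Maristan agreement on 13.4.1: 13.3.3.3 not covered. → 5%.
Line B: silk → 13.2; nonwoven → 13.2.1; printed → 13.2.1.1. Scheduled 2%. Isolde agreement on 13.1.3.2: 13.2.1.1 not covered; Isolde agreement on 13.2: CTH met → 5% available; preference 5% not lower than 2% → no reduction. → 2%.
Line C: silk → 13.2; coated → 13.2.2; unbleached → 13.2.2.4. Scheduled 21%. Isolde agreement on 13.1.3.2: 13.2.2.4 not covered; Isolde agreement on 13.2: CTH not met. → 21%.
Line D: silk → 13.2; nonwoven → 13.2.1; unbleached → 13.2.1.3. Scheduled 31%. Osteria agreement on 13.3.1.3: 13.2.1.3 not covered. → 31%.
Sum: 5% + 2% + 21% + 31% = 59%.

59%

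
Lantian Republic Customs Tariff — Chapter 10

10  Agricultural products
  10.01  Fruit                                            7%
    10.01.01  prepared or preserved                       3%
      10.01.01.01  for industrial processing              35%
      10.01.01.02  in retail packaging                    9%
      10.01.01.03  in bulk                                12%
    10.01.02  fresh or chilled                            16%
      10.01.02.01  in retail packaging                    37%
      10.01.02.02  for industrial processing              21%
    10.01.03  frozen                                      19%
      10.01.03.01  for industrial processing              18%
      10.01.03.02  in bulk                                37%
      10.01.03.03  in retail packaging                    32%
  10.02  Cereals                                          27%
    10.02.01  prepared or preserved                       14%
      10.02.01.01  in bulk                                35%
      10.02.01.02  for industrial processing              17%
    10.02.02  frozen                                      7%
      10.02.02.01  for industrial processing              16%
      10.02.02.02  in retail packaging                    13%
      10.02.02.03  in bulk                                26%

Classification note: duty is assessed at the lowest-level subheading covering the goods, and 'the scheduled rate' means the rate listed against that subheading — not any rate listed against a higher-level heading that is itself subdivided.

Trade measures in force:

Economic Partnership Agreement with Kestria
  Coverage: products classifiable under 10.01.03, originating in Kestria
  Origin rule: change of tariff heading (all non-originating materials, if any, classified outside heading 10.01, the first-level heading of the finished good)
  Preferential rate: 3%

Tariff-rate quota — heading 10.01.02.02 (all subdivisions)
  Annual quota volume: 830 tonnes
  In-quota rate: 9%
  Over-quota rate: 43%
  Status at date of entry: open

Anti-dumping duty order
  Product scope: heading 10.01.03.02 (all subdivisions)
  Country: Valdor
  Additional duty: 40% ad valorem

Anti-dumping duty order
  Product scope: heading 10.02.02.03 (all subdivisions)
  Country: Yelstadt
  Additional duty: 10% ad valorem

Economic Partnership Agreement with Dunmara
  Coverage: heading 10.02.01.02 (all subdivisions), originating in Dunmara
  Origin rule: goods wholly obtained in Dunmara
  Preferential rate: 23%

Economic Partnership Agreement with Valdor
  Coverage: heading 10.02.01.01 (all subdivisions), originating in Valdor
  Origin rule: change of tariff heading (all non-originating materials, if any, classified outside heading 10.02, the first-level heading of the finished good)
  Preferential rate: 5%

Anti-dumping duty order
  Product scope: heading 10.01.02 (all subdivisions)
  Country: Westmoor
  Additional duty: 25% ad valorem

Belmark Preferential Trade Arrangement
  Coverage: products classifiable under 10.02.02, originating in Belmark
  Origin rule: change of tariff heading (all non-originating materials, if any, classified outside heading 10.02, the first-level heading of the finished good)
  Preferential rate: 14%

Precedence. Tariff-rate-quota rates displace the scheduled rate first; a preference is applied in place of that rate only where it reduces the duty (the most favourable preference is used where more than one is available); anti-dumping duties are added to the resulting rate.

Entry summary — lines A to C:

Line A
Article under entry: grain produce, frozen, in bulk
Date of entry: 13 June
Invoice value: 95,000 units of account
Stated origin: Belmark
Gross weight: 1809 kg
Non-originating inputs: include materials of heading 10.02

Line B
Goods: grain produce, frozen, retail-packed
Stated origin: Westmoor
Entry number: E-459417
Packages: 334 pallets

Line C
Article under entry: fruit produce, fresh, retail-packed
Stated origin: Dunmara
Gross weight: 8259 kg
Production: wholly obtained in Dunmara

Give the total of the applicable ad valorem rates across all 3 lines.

76%

Line A: grain → 10.02; frozen → 10.02.02; in bulk → 10.02.02.03. Scheduled 26%. Belmark agreement on 10.02.02: CTH not met. → 26%.
Line B: grain → 10.02; frozen → 10.02.02; retail-packed → 10.02.02.02. Scheduled 13%. No special measure applies. → 13%.
Line C: fruit → 10.01; fresh → 10.01.02; retail-packed → 10.01.02.01. Scheduled 37%. Dunmara agreement on 10.02.01.02: 10.01.02.01 not covered. → 37%.
Sum: 26% + 13% + 37% = 76%.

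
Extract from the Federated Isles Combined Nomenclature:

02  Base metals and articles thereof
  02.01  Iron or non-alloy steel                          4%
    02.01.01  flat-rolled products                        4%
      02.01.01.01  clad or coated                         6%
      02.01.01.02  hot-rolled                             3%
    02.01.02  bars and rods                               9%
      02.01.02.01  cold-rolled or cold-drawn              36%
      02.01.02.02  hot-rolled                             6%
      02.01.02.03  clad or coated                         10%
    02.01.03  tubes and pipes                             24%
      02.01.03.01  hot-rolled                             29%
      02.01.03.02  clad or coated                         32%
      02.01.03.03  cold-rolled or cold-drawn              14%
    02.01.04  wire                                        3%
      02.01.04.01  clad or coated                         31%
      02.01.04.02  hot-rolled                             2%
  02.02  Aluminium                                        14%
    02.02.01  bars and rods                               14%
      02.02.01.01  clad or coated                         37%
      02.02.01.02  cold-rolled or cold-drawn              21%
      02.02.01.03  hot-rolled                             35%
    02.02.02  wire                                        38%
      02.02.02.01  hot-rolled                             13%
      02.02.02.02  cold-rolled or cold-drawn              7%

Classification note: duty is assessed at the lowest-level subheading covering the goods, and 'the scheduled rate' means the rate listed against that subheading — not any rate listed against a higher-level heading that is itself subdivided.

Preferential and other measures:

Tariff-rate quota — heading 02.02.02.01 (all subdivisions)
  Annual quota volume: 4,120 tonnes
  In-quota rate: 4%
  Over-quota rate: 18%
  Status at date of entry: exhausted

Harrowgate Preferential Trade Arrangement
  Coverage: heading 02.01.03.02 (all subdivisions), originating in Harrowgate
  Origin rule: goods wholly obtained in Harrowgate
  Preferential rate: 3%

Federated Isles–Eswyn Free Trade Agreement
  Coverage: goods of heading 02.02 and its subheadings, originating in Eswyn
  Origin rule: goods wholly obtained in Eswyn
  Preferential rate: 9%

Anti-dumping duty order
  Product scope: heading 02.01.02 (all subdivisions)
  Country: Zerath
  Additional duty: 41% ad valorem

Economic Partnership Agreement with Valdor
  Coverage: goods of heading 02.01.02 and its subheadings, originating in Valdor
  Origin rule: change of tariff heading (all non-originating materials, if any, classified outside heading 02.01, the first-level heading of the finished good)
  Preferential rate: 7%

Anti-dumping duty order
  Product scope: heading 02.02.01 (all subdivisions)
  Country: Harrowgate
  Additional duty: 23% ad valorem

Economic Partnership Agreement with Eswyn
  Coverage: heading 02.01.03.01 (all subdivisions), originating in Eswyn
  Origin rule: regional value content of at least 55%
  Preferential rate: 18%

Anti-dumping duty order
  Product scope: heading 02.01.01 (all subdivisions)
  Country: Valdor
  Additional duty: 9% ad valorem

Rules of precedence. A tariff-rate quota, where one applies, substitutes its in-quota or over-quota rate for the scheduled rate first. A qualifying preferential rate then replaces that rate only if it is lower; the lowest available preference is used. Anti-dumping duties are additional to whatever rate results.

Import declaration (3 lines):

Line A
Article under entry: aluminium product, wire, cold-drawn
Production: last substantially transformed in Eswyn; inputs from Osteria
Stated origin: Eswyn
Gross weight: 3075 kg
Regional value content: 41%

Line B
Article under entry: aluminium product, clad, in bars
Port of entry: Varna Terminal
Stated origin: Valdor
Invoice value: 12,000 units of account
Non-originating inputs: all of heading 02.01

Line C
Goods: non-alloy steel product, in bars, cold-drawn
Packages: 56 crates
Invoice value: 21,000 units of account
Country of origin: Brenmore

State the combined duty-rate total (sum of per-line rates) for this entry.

Line A: aluminium → 02.02; wire → 02.02.02; cold-drawn → 02.02.02.02. Scheduled 7%. Eswyn agreement on 02.02: not wholly obtained; Eswyn agreement on 02.01.03.01: 02.02.02.02 not covered. → 7%.
Line B: aluminium → 02.02; in bars → 02.02.01; clad → 02.02.01.01. Scheduled 37%. Valdor agreement on 02.01.02: 02.02.01.01 not covered. → 37%.
Line C: non-alloy steel → 02.01; in bars → 02.01.02; cold-drawn → 02.01.02.01. Scheduled 36%. No special measure applies. → 36%.
Sum: 7% + 37% + 36% = 80%.

80%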